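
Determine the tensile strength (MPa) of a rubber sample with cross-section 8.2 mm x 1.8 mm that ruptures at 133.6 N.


Area = width * thickness = 8.2 * 1.8 = 14.76 mm^2
TS = force / area = 133.6 / 14.76 = 9.05 MPa

9.05 MPa


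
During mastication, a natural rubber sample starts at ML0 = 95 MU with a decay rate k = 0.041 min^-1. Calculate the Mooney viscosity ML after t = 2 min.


ML = ML0 * exp(-k * t)
ML = 95 * exp(-0.041 * 2)
ML = 95 * 0.9213
ML = 87.52 MU

87.52 MU


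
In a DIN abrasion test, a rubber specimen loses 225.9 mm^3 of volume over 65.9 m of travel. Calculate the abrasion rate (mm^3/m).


Rate = volume_loss / distance
= 225.9 / 65.9
= 3.428 mm^3/m

3.428 mm^3/m


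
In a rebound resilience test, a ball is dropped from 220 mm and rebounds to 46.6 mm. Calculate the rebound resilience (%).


Resilience = h_rebound / h_drop * 100
= 46.6 / 220 * 100
= 21.2%

21.2%


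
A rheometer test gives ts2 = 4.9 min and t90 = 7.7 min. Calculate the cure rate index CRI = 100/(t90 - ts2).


CRI = 100 / (t90 - ts2)
= 100 / (7.7 - 4.9)
= 100 / 2.8
= 35.71 min^-1

35.71 min^-1


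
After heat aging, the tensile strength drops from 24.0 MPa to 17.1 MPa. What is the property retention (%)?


Retention = aged / original * 100
= 17.1 / 24.0 * 100
= 71.2%

71.2%


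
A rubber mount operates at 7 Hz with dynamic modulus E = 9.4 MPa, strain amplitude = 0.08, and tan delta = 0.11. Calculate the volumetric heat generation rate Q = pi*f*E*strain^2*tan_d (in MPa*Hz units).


Q = pi * f * E * strain^2 * tan_d
= pi * 7 * 9.4 * 0.08^2 * 0.11
= pi * 7 * 9.4 * 0.0064 * 0.11
= 0.1455

Q = 0.1455


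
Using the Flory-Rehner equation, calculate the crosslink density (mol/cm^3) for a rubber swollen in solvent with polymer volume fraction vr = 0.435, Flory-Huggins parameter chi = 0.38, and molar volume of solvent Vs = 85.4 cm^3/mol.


ln(1 - vr) = ln(1 - 0.435) = -0.5709
Numerator = -((-0.5709) + 0.435 + 0.38 * 0.435^2) = 0.0640
Denominator = 85.4 * (0.435^(1/3) - 0.435/2) = 46.1330
nu = 0.0640 / 46.1330 = 0.0014 mol/cm^3

0.0014 mol/cm^3


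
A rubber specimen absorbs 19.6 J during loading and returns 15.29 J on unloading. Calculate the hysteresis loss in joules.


Hysteresis loss = loading - unloading
= 19.6 - 15.29
= 4.31 J

4.31 J


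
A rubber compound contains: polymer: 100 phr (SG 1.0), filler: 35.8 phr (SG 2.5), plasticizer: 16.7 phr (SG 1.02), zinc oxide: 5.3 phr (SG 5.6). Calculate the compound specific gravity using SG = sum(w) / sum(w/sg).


Sum of weights = 157.8
Volume contributions:
  polymer: 100/1.0 = 100.0000
  filler: 35.8/2.5 = 14.3200
  plasticizer: 16.7/1.02 = 16.3725
  zinc oxide: 5.3/5.6 = 0.9464
Sum of volumes = 131.6390
SG = 157.8 / 131.6390 = 1.199

SG = 1.199


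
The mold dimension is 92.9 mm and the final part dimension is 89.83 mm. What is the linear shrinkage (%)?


Shrinkage = (mold - part) / mold * 100
= (92.9 - 89.83) / 92.9 * 100
= 3.07 / 92.9 * 100
= 3.3%

3.3%


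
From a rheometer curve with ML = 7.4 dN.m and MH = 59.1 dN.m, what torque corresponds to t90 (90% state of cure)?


M90 = ML + 0.9 * (MH - ML)
M90 = 7.4 + 0.9 * (59.1 - 7.4)
M90 = 7.4 + 0.9 * 51.7
M90 = 53.93 dN.m

53.93 dN.m


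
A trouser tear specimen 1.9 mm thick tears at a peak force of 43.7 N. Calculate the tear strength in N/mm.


Tear strength = force / thickness
= 43.7 / 1.9
= 23.0 N/mm

23.0 N/mm


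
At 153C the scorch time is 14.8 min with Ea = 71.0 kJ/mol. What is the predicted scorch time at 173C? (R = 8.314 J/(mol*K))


Convert temperatures: T1 = 153 + 273.15 = 426.15 K, T2 = 173 + 273.15 = 446.15 K
ts2_new = 14.8 * exp(71000 / 8.314 * (1/446.15 - 1/426.15))
1/T2 - 1/T1 = -1.0519e-04
ts2_new = 6.03 min

6.03 min


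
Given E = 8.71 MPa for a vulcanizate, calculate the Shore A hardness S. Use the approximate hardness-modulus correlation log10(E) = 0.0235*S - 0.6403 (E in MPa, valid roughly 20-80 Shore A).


log10(E) = 0.0235*S - 0.6403  =>  S = (log10(E) + 0.6403) / 0.0235
log10(8.71) = 0.940018
S = (0.940018 + 0.6403) / 0.0235 = 1.580318 / 0.0235
S = 67.2

Shore A = 67.2


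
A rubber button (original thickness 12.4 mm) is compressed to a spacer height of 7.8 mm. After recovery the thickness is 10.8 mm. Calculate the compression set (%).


CS = (t0 - recovered) / (t0 - ts) * 100
= (12.4 - 10.8) / (12.4 - 7.8) * 100
= 1.6 / 4.6 * 100
= 34.8%

34.8%


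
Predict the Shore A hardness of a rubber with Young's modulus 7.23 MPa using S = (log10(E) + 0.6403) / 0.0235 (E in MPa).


log10(E) = 0.0235*S - 0.6403  =>  S = (log10(E) + 0.6403) / 0.0235
log10(7.23) = 0.859138
S = (0.859138 + 0.6403) / 0.0235 = 1.499438 / 0.0235
S = 63.8

Shore A = 63.8


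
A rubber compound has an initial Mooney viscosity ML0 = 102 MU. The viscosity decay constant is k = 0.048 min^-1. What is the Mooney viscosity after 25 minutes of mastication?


ML = ML0 * exp(-k * t)
ML = 102 * exp(-0.048 * 25)
ML = 102 * 0.3012
ML = 30.72 MU

30.72 MU


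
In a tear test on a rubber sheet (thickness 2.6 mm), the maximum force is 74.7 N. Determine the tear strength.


Tear strength = force / thickness
= 74.7 / 2.6
= 28.73 N/mm

28.73 N/mm


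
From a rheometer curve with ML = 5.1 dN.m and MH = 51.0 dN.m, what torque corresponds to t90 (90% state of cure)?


M90 = ML + 0.9 * (MH - ML)
M90 = 5.1 + 0.9 * (51.0 - 5.1)
M90 = 5.1 + 0.9 * 45.9
M90 = 46.41 dN.m

46.41 dN.m


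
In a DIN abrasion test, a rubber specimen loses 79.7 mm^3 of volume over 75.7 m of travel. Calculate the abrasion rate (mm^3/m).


Rate = volume_loss / distance
= 79.7 / 75.7
= 1.053 mm^3/m

1.053 mm^3/m


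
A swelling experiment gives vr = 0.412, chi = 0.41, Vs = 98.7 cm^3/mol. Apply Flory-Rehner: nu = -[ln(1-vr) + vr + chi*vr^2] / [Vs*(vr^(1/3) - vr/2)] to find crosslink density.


ln(1 - vr) = ln(1 - 0.412) = -0.5310
Numerator = -((-0.5310) + 0.412 + 0.41 * 0.412^2) = 0.0494
Denominator = 98.7 * (0.412^(1/3) - 0.412/2) = 53.1107
nu = 0.0494 / 53.1107 = 9.3076e-04 mol/cm^3

9.3076e-04 mol/cm^3


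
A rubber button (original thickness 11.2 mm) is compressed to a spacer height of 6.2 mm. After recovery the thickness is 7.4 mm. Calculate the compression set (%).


CS = (t0 - recovered) / (t0 - ts) * 100
= (11.2 - 7.4) / (11.2 - 6.2) * 100
= 3.8 / 5.0 * 100
= 76.0%

76.0%


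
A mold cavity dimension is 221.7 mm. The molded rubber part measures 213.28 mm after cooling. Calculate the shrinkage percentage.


Shrinkage = (mold - part) / mold * 100
= (221.7 - 213.28) / 221.7 * 100
= 8.42 / 221.7 * 100
= 3.8%

3.8%


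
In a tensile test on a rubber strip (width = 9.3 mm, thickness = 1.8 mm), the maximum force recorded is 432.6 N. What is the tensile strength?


Area = width * thickness = 9.3 * 1.8 = 16.74 mm^2
TS = force / area = 432.6 / 16.74 = 25.84 MPa

25.84 MPa


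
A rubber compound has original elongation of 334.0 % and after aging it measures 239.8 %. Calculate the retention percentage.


Retention = aged / original * 100
= 239.8 / 334.0 * 100
= 71.8%

71.8%


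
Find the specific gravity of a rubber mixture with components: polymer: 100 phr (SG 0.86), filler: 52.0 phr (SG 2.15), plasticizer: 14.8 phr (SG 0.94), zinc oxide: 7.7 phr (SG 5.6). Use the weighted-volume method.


Sum of weights = 174.5
Volume contributions:
  polymer: 100/0.86 = 116.2791
  filler: 52.0/2.15 = 24.1860
  plasticizer: 14.8/0.94 = 15.7447
  zinc oxide: 7.7/5.6 = 1.3750
Sum of volumes = 157.5848
SG = 174.5 / 157.5848 = 1.107

SG = 1.107


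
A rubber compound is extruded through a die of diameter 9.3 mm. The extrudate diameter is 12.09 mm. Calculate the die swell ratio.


Die swell ratio = D_extrudate / D_die
= 12.09 / 9.3
= 1.3

Die swell = 1.3


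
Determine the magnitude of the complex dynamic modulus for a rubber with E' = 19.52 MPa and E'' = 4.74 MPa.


|E*| = sqrt(E'^2 + E''^2)
= sqrt(19.52^2 + 4.74^2)
= sqrt(381.0304 + 22.4676)
= 20.087 MPa

20.087 MPa


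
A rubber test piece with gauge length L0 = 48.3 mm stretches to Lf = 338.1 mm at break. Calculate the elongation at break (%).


Elongation = (Lf - L0) / L0 * 100
= (338.1 - 48.3) / 48.3 * 100
= 289.8 / 48.3 * 100
= 600.0%

600.0%


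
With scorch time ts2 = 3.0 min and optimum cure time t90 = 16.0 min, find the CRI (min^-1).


CRI = 100 / (t90 - ts2)
= 100 / (16.0 - 3.0)
= 100 / 13.0
= 7.69 min^-1

7.69 min^-1


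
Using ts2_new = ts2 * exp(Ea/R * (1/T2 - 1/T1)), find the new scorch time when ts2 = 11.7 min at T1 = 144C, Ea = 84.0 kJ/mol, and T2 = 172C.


Convert temperatures: T1 = 144 + 273.15 = 417.15 K, T2 = 172 + 273.15 = 445.15 K
ts2_new = 11.7 * exp(84000 / 8.314 * (1/445.15 - 1/417.15))
1/T2 - 1/T1 = -1.5079e-04
ts2_new = 2.55 min

2.55 min


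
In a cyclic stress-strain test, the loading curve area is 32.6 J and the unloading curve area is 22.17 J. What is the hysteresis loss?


Hysteresis loss = loading - unloading
= 32.6 - 22.17
= 10.43 J

10.43 J


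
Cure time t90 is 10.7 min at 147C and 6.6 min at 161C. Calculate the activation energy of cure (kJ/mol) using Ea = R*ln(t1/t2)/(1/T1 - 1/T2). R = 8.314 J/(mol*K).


T1 = 420.15 K, T2 = 434.15 K
1/T1 - 1/T2 = 7.6751e-05
ln(t1/t2) = ln(10.7/6.6) = 0.4832
Ea = 8.314 * 0.4832 / 7.6751e-05 = 52339.5275 J/mol
Ea = 52.34 kJ/mol

52.34 kJ/mol


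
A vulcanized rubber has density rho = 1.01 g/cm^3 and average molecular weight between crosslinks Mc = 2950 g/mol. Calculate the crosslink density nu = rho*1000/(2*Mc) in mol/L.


nu = rho * 1000 / (2 * Mc)
nu = 1.01 * 1000 / (2 * 2950)
nu = 1010.0 / 5900
nu = 0.1712 mol/L

0.1712 mol/L


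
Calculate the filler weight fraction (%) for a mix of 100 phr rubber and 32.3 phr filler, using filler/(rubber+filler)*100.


Filler % = filler / (rubber + filler) * 100
= 32.3 / (100 + 32.3) * 100
= 32.3 / 132.3 * 100
= 24.41%

24.41%


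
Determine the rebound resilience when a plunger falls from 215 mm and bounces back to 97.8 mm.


Resilience = h_rebound / h_drop * 100
= 97.8 / 215 * 100
= 45.5%

45.5%


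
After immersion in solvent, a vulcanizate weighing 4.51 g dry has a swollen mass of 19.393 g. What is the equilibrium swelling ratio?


Q = W_swollen / W_dry
Q = 19.393 / 4.51
Q = 4.3

Q = 4.3


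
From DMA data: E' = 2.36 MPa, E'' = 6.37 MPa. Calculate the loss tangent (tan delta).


tan delta = E'' / E'
= 6.37 / 2.36
= 2.6992

tan delta = 2.6992


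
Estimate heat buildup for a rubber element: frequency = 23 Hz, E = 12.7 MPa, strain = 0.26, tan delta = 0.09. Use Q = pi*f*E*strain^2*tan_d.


Q = pi * f * E * strain^2 * tan_d
= pi * 23 * 12.7 * 0.26^2 * 0.09
= pi * 23 * 12.7 * 0.0676 * 0.09
= 5.5830

Q = 5.5830


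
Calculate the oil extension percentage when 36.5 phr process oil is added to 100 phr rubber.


Oil % = oil / (100 + oil) * 100
= 36.5 / (100 + 36.5) * 100
= 36.5 / 136.5 * 100
= 26.74%

26.74%


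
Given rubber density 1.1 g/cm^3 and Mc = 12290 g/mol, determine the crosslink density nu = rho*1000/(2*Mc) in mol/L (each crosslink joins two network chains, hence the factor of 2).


nu = rho * 1000 / (2 * Mc)
nu = 1.1 * 1000 / (2 * 12290)
nu = 1100.0 / 24580
nu = 0.0448 mol/L

0.0448 mol/L


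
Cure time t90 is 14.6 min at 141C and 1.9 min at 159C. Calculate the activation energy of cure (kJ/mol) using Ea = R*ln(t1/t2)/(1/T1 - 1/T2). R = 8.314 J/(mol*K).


T1 = 414.15 K, T2 = 432.15 K
1/T1 - 1/T2 = 1.0057e-04
ln(t1/t2) = ln(14.6/1.9) = 2.0392
Ea = 8.314 * 2.0392 / 1.0057e-04 = 168570.9092 J/mol
Ea = 168.57 kJ/mol

168.57 kJ/mol


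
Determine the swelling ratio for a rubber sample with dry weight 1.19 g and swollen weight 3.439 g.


Q = W_swollen / W_dry
Q = 3.439 / 1.19
Q = 2.89

Q = 2.89


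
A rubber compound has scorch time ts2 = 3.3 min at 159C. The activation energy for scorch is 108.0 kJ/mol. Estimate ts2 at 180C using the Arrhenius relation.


Convert temperatures: T1 = 159 + 273.15 = 432.15 K, T2 = 180 + 273.15 = 453.15 K
ts2_new = 3.3 * exp(108000 / 8.314 * (1/453.15 - 1/432.15))
1/T2 - 1/T1 = -1.0724e-04
ts2_new = 0.82 min

0.82 min


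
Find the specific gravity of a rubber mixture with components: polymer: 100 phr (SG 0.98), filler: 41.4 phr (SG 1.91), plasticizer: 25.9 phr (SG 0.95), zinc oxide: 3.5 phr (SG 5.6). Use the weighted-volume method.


Sum of weights = 170.8
Volume contributions:
  polymer: 100/0.98 = 102.0408
  filler: 41.4/1.91 = 21.6754
  plasticizer: 25.9/0.95 = 27.2632
  zinc oxide: 3.5/5.6 = 0.6250
Sum of volumes = 151.6044
SG = 170.8 / 151.6044 = 1.127

SG = 1.127


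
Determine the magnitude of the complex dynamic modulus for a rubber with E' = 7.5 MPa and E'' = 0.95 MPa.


|E*| = sqrt(E'^2 + E''^2)
= sqrt(7.5^2 + 0.95^2)
= sqrt(56.2500 + 0.9025)
= 7.56 MPa

7.56 MPa


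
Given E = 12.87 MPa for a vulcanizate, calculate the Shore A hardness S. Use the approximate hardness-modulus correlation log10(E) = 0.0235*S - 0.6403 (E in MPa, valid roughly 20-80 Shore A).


log10(E) = 0.0235*S - 0.6403  =>  S = (log10(E) + 0.6403) / 0.0235
log10(12.87) = 1.109579
S = (1.109579 + 0.6403) / 0.0235 = 1.749879 / 0.0235
S = 74.5

Shore A = 74.5


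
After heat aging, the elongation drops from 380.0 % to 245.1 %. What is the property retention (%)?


Retention = aged / original * 100
= 245.1 / 380.0 * 100
= 64.5%

64.5%


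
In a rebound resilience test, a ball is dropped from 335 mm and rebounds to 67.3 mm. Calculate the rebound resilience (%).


Resilience = h_rebound / h_drop * 100
= 67.3 / 335 * 100
= 20.1%

20.1%


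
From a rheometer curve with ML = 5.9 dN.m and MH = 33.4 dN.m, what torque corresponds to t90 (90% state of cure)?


M90 = ML + 0.9 * (MH - ML)
M90 = 5.9 + 0.9 * (33.4 - 5.9)
M90 = 5.9 + 0.9 * 27.5
M90 = 30.65 dN.m

30.65 dN.m


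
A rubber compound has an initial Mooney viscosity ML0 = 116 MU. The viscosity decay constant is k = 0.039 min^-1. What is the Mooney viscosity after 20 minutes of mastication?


ML = ML0 * exp(-k * t)
ML = 116 * exp(-0.039 * 20)
ML = 116 * 0.4584
ML = 53.18 MU

53.18 MU


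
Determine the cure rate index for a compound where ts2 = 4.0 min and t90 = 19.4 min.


CRI = 100 / (t90 - ts2)
= 100 / (19.4 - 4.0)
= 100 / 15.4
= 6.49 min^-1

6.49 min^-1


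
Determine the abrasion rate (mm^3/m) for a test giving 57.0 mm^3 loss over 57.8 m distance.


Rate = volume_loss / distance
= 57.0 / 57.8
= 0.986 mm^3/m

0.986 mm^3/m


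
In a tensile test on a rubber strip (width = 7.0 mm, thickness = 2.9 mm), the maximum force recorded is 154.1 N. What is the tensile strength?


Area = width * thickness = 7.0 * 2.9 = 20.3 mm^2
TS = force / area = 154.1 / 20.3 = 7.59 MPa

7.59 MPa


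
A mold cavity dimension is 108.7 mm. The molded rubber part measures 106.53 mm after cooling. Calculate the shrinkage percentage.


Shrinkage = (mold - part) / mold * 100
= (108.7 - 106.53) / 108.7 * 100
= 2.17 / 108.7 * 100
= 2.0%

2.0%


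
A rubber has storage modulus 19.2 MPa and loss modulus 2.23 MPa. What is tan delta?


tan delta = E'' / E'
= 2.23 / 19.2
= 0.1161

tan delta = 0.1161


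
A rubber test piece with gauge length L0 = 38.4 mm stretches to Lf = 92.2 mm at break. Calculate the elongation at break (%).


Elongation = (Lf - L0) / L0 * 100
= (92.2 - 38.4) / 38.4 * 100
= 53.8 / 38.4 * 100
= 140.1%

140.1%


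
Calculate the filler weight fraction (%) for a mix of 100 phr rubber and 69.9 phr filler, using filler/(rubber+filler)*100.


Filler % = filler / (rubber + filler) * 100
= 69.9 / (100 + 69.9) * 100
= 69.9 / 169.9 * 100
= 41.14%

41.14%


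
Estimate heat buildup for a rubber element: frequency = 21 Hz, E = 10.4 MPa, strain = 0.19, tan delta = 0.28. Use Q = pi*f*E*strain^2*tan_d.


Q = pi * f * E * strain^2 * tan_d
= pi * 21 * 10.4 * 0.19^2 * 0.28
= pi * 21 * 10.4 * 0.0361 * 0.28
= 6.9353

Q = 6.9353


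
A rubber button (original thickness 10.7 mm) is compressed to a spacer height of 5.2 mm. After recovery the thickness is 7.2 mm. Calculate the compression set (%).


CS = (t0 - recovered) / (t0 - ts) * 100
= (10.7 - 7.2) / (10.7 - 5.2) * 100
= 3.5 / 5.5 * 100
= 63.6%

63.6%


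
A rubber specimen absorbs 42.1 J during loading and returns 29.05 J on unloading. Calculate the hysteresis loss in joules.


Hysteresis loss = loading - unloading
= 42.1 - 29.05
= 13.05 J

13.05 J


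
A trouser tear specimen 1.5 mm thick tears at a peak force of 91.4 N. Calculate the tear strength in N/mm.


Tear strength = force / thickness
= 91.4 / 1.5
= 60.93 N/mm

60.93 N/mm


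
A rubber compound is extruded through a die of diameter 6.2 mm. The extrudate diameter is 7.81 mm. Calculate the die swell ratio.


Die swell ratio = D_extrudate / D_die
= 7.81 / 6.2
= 1.26

Die swell = 1.26


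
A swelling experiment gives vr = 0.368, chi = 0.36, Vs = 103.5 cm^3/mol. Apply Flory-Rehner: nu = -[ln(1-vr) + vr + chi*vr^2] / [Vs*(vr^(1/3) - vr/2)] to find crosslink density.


ln(1 - vr) = ln(1 - 0.368) = -0.4589
Numerator = -((-0.4589) + 0.368 + 0.36 * 0.368^2) = 0.0421
Denominator = 103.5 * (0.368^(1/3) - 0.368/2) = 55.1251
nu = 0.0421 / 55.1251 = 7.6396e-04 mol/cm^3

7.6396e-04 mol/cm^3


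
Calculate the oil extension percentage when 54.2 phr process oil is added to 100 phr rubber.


Oil % = oil / (100 + oil) * 100
= 54.2 / (100 + 54.2) * 100
= 54.2 / 154.2 * 100
= 35.15%

35.15%


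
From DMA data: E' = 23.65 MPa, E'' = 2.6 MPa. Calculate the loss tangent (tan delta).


tan delta = E'' / E'
= 2.6 / 23.65
= 0.1099

tan delta = 0.1099


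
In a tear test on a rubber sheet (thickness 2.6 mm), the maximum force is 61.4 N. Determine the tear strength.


Tear strength = force / thickness
= 61.4 / 2.6
= 23.62 N/mm

23.62 N/mm


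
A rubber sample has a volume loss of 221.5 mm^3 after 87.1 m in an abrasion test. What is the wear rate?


Rate = volume_loss / distance
= 221.5 / 87.1
= 2.543 mm^3/m

2.543 mm^3/m


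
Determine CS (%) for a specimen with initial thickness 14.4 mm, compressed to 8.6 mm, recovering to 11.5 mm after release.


CS = (t0 - recovered) / (t0 - ts) * 100
= (14.4 - 11.5) / (14.4 - 8.6) * 100
= 2.9 / 5.8 * 100
= 50.0%

50.0%


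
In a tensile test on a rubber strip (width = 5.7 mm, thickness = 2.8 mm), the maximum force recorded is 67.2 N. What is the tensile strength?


Area = width * thickness = 5.7 * 2.8 = 15.96 mm^2
TS = force / area = 67.2 / 15.96 = 4.21 MPa

4.21 MPa


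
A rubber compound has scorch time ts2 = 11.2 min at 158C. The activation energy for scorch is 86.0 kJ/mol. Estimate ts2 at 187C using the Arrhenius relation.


Convert temperatures: T1 = 158 + 273.15 = 431.15 K, T2 = 187 + 273.15 = 460.15 K
ts2_new = 11.2 * exp(86000 / 8.314 * (1/460.15 - 1/431.15))
1/T2 - 1/T1 = -1.4617e-04
ts2_new = 2.47 min

2.47 min


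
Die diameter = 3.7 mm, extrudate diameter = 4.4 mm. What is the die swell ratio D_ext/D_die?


Die swell ratio = D_extrudate / D_die
= 4.4 / 3.7
= 1.189

Die swell = 1.189


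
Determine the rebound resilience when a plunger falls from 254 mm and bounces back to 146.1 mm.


Resilience = h_rebound / h_drop * 100
= 146.1 / 254 * 100
= 57.5%

57.5%


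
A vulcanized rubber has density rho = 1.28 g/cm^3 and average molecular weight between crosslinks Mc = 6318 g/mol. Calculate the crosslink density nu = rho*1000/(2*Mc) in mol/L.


nu = rho * 1000 / (2 * Mc)
nu = 1.28 * 1000 / (2 * 6318)
nu = 1280.0 / 12636
nu = 0.1013 mol/L

0.1013 mol/L


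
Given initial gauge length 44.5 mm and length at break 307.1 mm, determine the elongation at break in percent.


Elongation = (Lf - L0) / L0 * 100
= (307.1 - 44.5) / 44.5 * 100
= 262.6 / 44.5 * 100
= 590.1%

590.1%


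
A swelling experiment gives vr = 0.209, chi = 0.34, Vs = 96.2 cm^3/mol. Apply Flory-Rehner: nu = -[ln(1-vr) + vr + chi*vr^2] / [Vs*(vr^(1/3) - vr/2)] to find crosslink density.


ln(1 - vr) = ln(1 - 0.209) = -0.2345
Numerator = -((-0.2345) + 0.209 + 0.34 * 0.209^2) = 0.0106
Denominator = 96.2 * (0.209^(1/3) - 0.209/2) = 47.0367
nu = 0.0106 / 47.0367 = 2.2548e-04 mol/cm^3

2.2548e-04 mol/cm^3


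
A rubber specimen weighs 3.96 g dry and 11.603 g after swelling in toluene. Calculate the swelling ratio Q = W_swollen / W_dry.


Q = W_swollen / W_dry
Q = 11.603 / 3.96
Q = 2.93

Q = 2.93


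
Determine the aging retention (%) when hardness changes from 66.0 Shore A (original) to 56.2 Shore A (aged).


Retention = aged / original * 100
= 56.2 / 66.0 * 100
= 85.2%

85.2%


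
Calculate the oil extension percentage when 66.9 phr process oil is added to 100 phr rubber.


Oil % = oil / (100 + oil) * 100
= 66.9 / (100 + 66.9) * 100
= 66.9 / 166.9 * 100
= 40.08%

40.08%


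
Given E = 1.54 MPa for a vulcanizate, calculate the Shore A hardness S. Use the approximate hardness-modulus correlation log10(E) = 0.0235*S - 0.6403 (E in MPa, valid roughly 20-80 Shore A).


log10(E) = 0.0235*S - 0.6403  =>  S = (log10(E) + 0.6403) / 0.0235
log10(1.54) = 0.187521
S = (0.187521 + 0.6403) / 0.0235 = 0.827821 / 0.0235
S = 35.2

Shore A = 35.2


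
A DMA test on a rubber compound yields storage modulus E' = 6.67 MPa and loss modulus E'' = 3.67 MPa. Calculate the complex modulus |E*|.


|E*| = sqrt(E'^2 + E''^2)
= sqrt(6.67^2 + 3.67^2)
= sqrt(44.4889 + 13.4689)
= 7.613 MPa

7.613 MPa


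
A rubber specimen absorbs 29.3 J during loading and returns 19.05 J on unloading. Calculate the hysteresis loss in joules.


Hysteresis loss = loading - unloading
= 29.3 - 19.05
= 10.25 J

10.25 J


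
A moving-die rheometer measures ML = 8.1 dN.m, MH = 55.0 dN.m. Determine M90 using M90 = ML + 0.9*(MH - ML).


M90 = ML + 0.9 * (MH - ML)
M90 = 8.1 + 0.9 * (55.0 - 8.1)
M90 = 8.1 + 0.9 * 46.9
M90 = 50.31 dN.m

50.31 dN.m


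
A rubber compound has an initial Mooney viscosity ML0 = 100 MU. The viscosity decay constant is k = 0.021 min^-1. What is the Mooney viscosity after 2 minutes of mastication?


ML = ML0 * exp(-k * t)
ML = 100 * exp(-0.021 * 2)
ML = 100 * 0.9589
ML = 95.89 MU

95.89 MU


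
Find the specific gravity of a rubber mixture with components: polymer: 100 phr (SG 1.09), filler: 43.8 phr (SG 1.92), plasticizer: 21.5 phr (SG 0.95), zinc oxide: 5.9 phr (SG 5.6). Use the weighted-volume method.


Sum of weights = 171.2
Volume contributions:
  polymer: 100/1.09 = 91.7431
  filler: 43.8/1.92 = 22.8125
  plasticizer: 21.5/0.95 = 22.6316
  zinc oxide: 5.9/5.6 = 1.0536
Sum of volumes = 138.2408
SG = 171.2 / 138.2408 = 1.238

SG = 1.238


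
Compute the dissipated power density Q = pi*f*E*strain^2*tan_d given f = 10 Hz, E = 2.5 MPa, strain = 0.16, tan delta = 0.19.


Q = pi * f * E * strain^2 * tan_d
= pi * 10 * 2.5 * 0.16^2 * 0.19
= pi * 10 * 2.5 * 0.0256 * 0.19
= 0.3820

Q = 0.3820


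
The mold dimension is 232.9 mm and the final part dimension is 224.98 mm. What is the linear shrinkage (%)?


Shrinkage = (mold - part) / mold * 100
= (232.9 - 224.98) / 232.9 * 100
= 7.92 / 232.9 * 100
= 3.4%

3.4%


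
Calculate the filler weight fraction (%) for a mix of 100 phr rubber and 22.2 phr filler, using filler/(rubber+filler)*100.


Filler % = filler / (rubber + filler) * 100
= 22.2 / (100 + 22.2) * 100
= 22.2 / 122.2 * 100
= 18.17%

18.17%


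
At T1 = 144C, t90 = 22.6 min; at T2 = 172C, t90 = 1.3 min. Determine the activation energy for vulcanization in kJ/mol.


T1 = 417.15 K, T2 = 445.15 K
1/T1 - 1/T2 = 1.5079e-04
ln(t1/t2) = ln(22.6/1.3) = 2.8556
Ea = 8.314 * 2.8556 / 1.5079e-04 = 157451.1381 J/mol
Ea = 157.45 kJ/mol

157.45 kJ/mol


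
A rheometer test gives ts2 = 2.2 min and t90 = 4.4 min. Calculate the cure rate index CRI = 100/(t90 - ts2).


CRI = 100 / (t90 - ts2)
= 100 / (4.4 - 2.2)
= 100 / 2.2
= 45.45 min^-1

45.45 min^-1


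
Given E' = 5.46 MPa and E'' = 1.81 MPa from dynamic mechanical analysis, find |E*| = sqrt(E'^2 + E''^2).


|E*| = sqrt(E'^2 + E''^2)
= sqrt(5.46^2 + 1.81^2)
= sqrt(29.8116 + 3.2761)
= 5.752 MPa

5.752 MPa


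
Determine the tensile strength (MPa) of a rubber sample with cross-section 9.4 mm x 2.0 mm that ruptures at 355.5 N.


Area = width * thickness = 9.4 * 2.0 = 18.8 mm^2
TS = force / area = 355.5 / 18.8 = 18.91 MPa

18.91 MPa


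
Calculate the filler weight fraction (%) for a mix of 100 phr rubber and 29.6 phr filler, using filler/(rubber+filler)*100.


Filler % = filler / (rubber + filler) * 100
= 29.6 / (100 + 29.6) * 100
= 29.6 / 129.6 * 100
= 22.84%

22.84%


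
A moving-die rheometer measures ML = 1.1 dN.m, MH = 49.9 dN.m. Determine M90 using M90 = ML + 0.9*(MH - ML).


M90 = ML + 0.9 * (MH - ML)
M90 = 1.1 + 0.9 * (49.9 - 1.1)
M90 = 1.1 + 0.9 * 48.8
M90 = 45.02 dN.m

45.02 dN.m


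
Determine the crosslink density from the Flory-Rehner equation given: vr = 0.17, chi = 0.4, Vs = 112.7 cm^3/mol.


ln(1 - vr) = ln(1 - 0.17) = -0.1863
Numerator = -((-0.1863) + 0.17 + 0.4 * 0.17^2) = 0.0048
Denominator = 112.7 * (0.17^(1/3) - 0.17/2) = 52.8524
nu = 0.0048 / 52.8524 = 9.0243e-05 mol/cm^3

9.0243e-05 mol/cm^3


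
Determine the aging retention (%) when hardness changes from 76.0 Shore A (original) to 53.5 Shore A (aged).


Retention = aged / original * 100
= 53.5 / 76.0 * 100
= 70.4%

70.4%


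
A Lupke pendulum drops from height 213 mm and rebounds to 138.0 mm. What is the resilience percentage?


Resilience = h_rebound / h_drop * 100
= 138.0 / 213 * 100
= 64.8%

64.8%


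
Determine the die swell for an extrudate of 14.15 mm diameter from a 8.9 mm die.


Die swell ratio = D_extrudate / D_die
= 14.15 / 8.9
= 1.59

Die swell = 1.59


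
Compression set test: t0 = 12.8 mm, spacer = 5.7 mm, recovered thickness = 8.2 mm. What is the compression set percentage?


CS = (t0 - recovered) / (t0 - ts) * 100
= (12.8 - 8.2) / (12.8 - 5.7) * 100
= 4.6 / 7.1 * 100
= 64.8%

64.8%


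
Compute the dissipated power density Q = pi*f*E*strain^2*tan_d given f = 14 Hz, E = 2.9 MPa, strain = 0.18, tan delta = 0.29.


Q = pi * f * E * strain^2 * tan_d
= pi * 14 * 2.9 * 0.18^2 * 0.29
= pi * 14 * 2.9 * 0.0324 * 0.29
= 1.1984

Q = 1.1984


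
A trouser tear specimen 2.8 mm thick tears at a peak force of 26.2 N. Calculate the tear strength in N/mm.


Tear strength = force / thickness
= 26.2 / 2.8
= 9.36 N/mm

9.36 N/mm


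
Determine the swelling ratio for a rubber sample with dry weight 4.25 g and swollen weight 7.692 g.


Q = W_swollen / W_dry
Q = 7.692 / 4.25
Q = 1.81

Q = 1.81


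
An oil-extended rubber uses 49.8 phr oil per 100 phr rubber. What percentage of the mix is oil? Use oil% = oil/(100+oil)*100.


Oil % = oil / (100 + oil) * 100
= 49.8 / (100 + 49.8) * 100
= 49.8 / 149.8 * 100
= 33.24%

33.24%


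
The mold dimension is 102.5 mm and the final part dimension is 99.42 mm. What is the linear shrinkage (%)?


Shrinkage = (mold - part) / mold * 100
= (102.5 - 99.42) / 102.5 * 100
= 3.08 / 102.5 * 100
= 3.0%

3.0%


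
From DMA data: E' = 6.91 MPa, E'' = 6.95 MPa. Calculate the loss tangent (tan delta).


tan delta = E'' / E'
= 6.95 / 6.91
= 1.0058

tan delta = 1.0058


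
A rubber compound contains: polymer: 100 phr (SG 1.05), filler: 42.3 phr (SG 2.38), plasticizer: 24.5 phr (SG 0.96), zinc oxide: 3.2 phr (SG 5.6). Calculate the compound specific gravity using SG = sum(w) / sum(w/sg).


Sum of weights = 170.0
Volume contributions:
  polymer: 100/1.05 = 95.2381
  filler: 42.3/2.38 = 17.7731
  plasticizer: 24.5/0.96 = 25.5208
  zinc oxide: 3.2/5.6 = 0.5714
Sum of volumes = 139.1035
SG = 170.0 / 139.1035 = 1.222

SG = 1.222


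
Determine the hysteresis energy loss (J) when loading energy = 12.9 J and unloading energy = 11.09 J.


Hysteresis loss = loading - unloading
= 12.9 - 11.09
= 1.81 J

1.81 J


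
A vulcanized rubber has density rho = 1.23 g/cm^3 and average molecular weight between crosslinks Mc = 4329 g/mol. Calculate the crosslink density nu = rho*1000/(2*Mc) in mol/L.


nu = rho * 1000 / (2 * Mc)
nu = 1.23 * 1000 / (2 * 4329)
nu = 1230.0 / 8658
nu = 0.1421 mol/L

0.1421 mol/L


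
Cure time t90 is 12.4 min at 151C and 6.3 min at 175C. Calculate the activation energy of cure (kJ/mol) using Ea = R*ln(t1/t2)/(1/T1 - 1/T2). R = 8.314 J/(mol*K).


T1 = 424.15 K, T2 = 448.15 K
1/T1 - 1/T2 = 1.2626e-04
ln(t1/t2) = ln(12.4/6.3) = 0.6771
Ea = 8.314 * 0.6771 / 1.2626e-04 = 44588.6688 J/mol
Ea = 44.59 kJ/mol

44.59 kJ/mol


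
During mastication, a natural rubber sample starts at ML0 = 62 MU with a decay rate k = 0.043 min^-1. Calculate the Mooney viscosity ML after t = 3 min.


ML = ML0 * exp(-k * t)
ML = 62 * exp(-0.043 * 3)
ML = 62 * 0.8790
ML = 54.5 MU

54.5 MU


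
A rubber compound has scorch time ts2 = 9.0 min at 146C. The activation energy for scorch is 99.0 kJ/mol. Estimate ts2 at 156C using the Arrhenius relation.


Convert temperatures: T1 = 146 + 273.15 = 419.15 K, T2 = 156 + 273.15 = 429.15 K
ts2_new = 9.0 * exp(99000 / 8.314 * (1/429.15 - 1/419.15))
1/T2 - 1/T1 = -5.5593e-05
ts2_new = 4.64 min

4.64 min


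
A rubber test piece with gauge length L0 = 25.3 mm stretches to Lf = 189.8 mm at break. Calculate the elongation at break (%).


Elongation = (Lf - L0) / L0 * 100
= (189.8 - 25.3) / 25.3 * 100
= 164.5 / 25.3 * 100
= 650.2%

650.2%


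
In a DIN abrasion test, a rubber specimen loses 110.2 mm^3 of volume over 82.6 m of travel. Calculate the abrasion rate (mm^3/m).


Rate = volume_loss / distance
= 110.2 / 82.6
= 1.334 mm^3/m

1.334 mm^3/m


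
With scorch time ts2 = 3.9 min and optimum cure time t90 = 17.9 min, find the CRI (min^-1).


CRI = 100 / (t90 - ts2)
= 100 / (17.9 - 3.9)
= 100 / 14.0
= 7.14 min^-1

7.14 min^-1


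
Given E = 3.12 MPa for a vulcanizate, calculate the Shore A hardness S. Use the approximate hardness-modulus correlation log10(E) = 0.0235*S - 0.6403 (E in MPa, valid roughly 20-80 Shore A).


log10(E) = 0.0235*S - 0.6403  =>  S = (log10(E) + 0.6403) / 0.0235
log10(3.12) = 0.494155
S = (0.494155 + 0.6403) / 0.0235 = 1.134455 / 0.0235
S = 48.3

Shore A = 48.3


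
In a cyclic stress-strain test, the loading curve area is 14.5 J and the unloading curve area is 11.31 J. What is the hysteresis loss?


Hysteresis loss = loading - unloading
= 14.5 - 11.31
= 3.19 J

3.19 J


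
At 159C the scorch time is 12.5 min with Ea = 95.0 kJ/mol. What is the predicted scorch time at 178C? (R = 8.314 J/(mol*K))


Convert temperatures: T1 = 159 + 273.15 = 432.15 K, T2 = 178 + 273.15 = 451.15 K
ts2_new = 12.5 * exp(95000 / 8.314 * (1/451.15 - 1/432.15))
1/T2 - 1/T1 = -9.7454e-05
ts2_new = 4.1 min

4.1 min


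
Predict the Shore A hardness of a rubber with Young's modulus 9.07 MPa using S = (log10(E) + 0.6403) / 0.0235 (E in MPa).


log10(E) = 0.0235*S - 0.6403  =>  S = (log10(E) + 0.6403) / 0.0235
log10(9.07) = 0.957607
S = (0.957607 + 0.6403) / 0.0235 = 1.597907 / 0.0235
S = 68.0

Shore A = 68.0


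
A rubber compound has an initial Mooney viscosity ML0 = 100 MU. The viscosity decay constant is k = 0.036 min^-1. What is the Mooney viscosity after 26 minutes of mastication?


ML = ML0 * exp(-k * t)
ML = 100 * exp(-0.036 * 26)
ML = 100 * 0.3922
ML = 39.22 MU

39.22 MU


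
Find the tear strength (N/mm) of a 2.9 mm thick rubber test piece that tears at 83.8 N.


Tear strength = force / thickness
= 83.8 / 2.9
= 28.9 N/mm

28.9 N/mm


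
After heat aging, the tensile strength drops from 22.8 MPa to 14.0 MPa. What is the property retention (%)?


Retention = aged / original * 100
= 14.0 / 22.8 * 100
= 61.4%

61.4%


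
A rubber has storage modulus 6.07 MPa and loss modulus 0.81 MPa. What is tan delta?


tan delta = E'' / E'
= 0.81 / 6.07
= 0.1334

tan delta = 0.1334


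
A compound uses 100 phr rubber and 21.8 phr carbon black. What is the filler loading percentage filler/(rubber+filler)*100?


Filler % = filler / (rubber + filler) * 100
= 21.8 / (100 + 21.8) * 100
= 21.8 / 121.8 * 100
= 17.9%

17.9%


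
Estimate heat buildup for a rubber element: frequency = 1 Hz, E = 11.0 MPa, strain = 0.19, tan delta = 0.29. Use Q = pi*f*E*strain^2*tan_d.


Q = pi * f * E * strain^2 * tan_d
= pi * 1 * 11.0 * 0.19^2 * 0.29
= pi * 1 * 11.0 * 0.0361 * 0.29
= 0.3618

Q = 0.3618


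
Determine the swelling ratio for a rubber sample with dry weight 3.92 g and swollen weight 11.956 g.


Q = W_swollen / W_dry
Q = 11.956 / 3.92
Q = 3.05

Q = 3.05


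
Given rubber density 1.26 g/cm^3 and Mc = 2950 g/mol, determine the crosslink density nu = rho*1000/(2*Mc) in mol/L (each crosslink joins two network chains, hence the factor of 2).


nu = rho * 1000 / (2 * Mc)
nu = 1.26 * 1000 / (2 * 2950)
nu = 1260.0 / 5900
nu = 0.2136 mol/L

0.2136 mol/L


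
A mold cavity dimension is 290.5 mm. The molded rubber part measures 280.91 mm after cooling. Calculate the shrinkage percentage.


Shrinkage = (mold - part) / mold * 100
= (290.5 - 280.91) / 290.5 * 100
= 9.59 / 290.5 * 100
= 3.3%

3.3%


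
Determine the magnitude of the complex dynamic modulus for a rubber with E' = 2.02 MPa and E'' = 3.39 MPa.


|E*| = sqrt(E'^2 + E''^2)
= sqrt(2.02^2 + 3.39^2)
= sqrt(4.0804 + 11.4921)
= 3.946 MPa

3.946 MPa


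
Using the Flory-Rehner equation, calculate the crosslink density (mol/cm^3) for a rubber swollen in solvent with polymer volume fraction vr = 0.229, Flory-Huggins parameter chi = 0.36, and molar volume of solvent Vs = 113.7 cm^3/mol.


ln(1 - vr) = ln(1 - 0.229) = -0.2601
Numerator = -((-0.2601) + 0.229 + 0.36 * 0.229^2) = 0.0122
Denominator = 113.7 * (0.229^(1/3) - 0.229/2) = 56.5434
nu = 0.0122 / 56.5434 = 2.1555e-04 mol/cm^3

2.1555e-04 mol/cm^3


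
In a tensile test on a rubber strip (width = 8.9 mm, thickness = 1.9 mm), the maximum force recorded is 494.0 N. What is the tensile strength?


Area = width * thickness = 8.9 * 1.9 = 16.91 mm^2
TS = force / area = 494.0 / 16.91 = 29.21 MPa

29.21 MPa


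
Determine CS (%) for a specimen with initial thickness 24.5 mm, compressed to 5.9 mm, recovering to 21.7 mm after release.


CS = (t0 - recovered) / (t0 - ts) * 100
= (24.5 - 21.7) / (24.5 - 5.9) * 100
= 2.8 / 18.6 * 100
= 15.1%

15.1%


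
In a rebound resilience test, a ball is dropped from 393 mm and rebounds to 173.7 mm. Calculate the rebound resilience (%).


Resilience = h_rebound / h_drop * 100
= 173.7 / 393 * 100
= 44.2%

44.2%


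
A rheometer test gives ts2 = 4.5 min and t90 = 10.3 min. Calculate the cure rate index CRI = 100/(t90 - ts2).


CRI = 100 / (t90 - ts2)
= 100 / (10.3 - 4.5)
= 100 / 5.8
= 17.24 min^-1

17.24 min^-1


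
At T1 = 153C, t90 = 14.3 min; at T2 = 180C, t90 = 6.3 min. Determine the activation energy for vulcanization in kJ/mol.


T1 = 426.15 K, T2 = 453.15 K
1/T1 - 1/T2 = 1.3982e-04
ln(t1/t2) = ln(14.3/6.3) = 0.8197
Ea = 8.314 * 0.8197 / 1.3982e-04 = 48742.8496 J/mol
Ea = 48.74 kJ/mol

48.74 kJ/mol


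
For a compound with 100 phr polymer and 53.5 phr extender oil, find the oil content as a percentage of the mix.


Oil % = oil / (100 + oil) * 100
= 53.5 / (100 + 53.5) * 100
= 53.5 / 153.5 * 100
= 34.85%

34.85%


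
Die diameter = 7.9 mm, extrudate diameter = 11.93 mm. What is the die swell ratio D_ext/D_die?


Die swell ratio = D_extrudate / D_die
= 11.93 / 7.9
= 1.51

Die swell = 1.51


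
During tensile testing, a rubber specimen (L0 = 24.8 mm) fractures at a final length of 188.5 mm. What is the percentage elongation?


Elongation = (Lf - L0) / L0 * 100
= (188.5 - 24.8) / 24.8 * 100
= 163.7 / 24.8 * 100
= 660.1%

660.1%


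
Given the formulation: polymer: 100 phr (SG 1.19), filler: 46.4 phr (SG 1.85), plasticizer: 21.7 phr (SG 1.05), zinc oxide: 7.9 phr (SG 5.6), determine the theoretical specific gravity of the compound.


Sum of weights = 176.0
Volume contributions:
  polymer: 100/1.19 = 84.0336
  filler: 46.4/1.85 = 25.0811
  plasticizer: 21.7/1.05 = 20.6667
  zinc oxide: 7.9/5.6 = 1.4107
Sum of volumes = 131.1921
SG = 176.0 / 131.1921 = 1.342

SG = 1.342


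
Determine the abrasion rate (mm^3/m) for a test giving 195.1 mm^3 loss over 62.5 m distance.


Rate = volume_loss / distance
= 195.1 / 62.5
= 3.122 mm^3/m

3.122 mm^3/m


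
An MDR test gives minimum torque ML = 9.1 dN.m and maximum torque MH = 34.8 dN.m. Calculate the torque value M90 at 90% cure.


M90 = ML + 0.9 * (MH - ML)
M90 = 9.1 + 0.9 * (34.8 - 9.1)
M90 = 9.1 + 0.9 * 25.7
M90 = 32.23 dN.m

32.23 dN.m


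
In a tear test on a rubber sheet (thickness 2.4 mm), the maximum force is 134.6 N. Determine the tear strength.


Tear strength = force / thickness
= 134.6 / 2.4
= 56.08 N/mm

56.08 N/mm


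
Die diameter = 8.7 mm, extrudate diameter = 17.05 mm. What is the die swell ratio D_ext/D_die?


Die swell ratio = D_extrudate / D_die
= 17.05 / 8.7
= 1.96

Die swell = 1.96


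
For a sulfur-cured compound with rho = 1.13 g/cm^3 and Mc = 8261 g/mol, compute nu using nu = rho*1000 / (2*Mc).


nu = rho * 1000 / (2 * Mc)
nu = 1.13 * 1000 / (2 * 8261)
nu = 1130.0 / 16522
nu = 0.0684 mol/L

0.0684 mol/L


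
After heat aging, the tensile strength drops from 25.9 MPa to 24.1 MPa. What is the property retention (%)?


Retention = aged / original * 100
= 24.1 / 25.9 * 100
= 93.1%

93.1%


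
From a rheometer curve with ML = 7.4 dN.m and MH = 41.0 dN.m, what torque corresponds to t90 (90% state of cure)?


M90 = ML + 0.9 * (MH - ML)
M90 = 7.4 + 0.9 * (41.0 - 7.4)
M90 = 7.4 + 0.9 * 33.6
M90 = 37.64 dN.m

37.64 dN.m


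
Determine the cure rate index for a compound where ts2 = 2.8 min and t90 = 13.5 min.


CRI = 100 / (t90 - ts2)
= 100 / (13.5 - 2.8)
= 100 / 10.7
= 9.35 min^-1

9.35 min^-1


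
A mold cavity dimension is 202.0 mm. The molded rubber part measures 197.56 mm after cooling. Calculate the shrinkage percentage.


Shrinkage = (mold - part) / mold * 100
= (202.0 - 197.56) / 202.0 * 100
= 4.44 / 202.0 * 100
= 2.2%

2.2%


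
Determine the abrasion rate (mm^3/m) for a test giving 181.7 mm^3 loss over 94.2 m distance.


Rate = volume_loss / distance
= 181.7 / 94.2
= 1.929 mm^3/m

1.929 mm^3/m


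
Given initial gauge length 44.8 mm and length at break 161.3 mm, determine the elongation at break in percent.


Elongation = (Lf - L0) / L0 * 100
= (161.3 - 44.8) / 44.8 * 100
= 116.5 / 44.8 * 100
= 260.0%

260.0%


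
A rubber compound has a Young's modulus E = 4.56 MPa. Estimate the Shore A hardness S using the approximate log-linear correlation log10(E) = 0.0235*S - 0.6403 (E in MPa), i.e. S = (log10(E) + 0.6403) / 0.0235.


log10(E) = 0.0235*S - 0.6403  =>  S = (log10(E) + 0.6403) / 0.0235
log10(4.56) = 0.658965
S = (0.658965 + 0.6403) / 0.0235 = 1.299265 / 0.0235
S = 55.3

Shore A = 55.3


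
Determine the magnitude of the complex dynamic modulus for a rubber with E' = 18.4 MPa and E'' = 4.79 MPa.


|E*| = sqrt(E'^2 + E''^2)
= sqrt(18.4^2 + 4.79^2)
= sqrt(338.5600 + 22.9441)
= 19.013 MPa

19.013 MPa


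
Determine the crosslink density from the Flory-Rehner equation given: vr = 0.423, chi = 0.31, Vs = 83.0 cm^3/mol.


ln(1 - vr) = ln(1 - 0.423) = -0.5499
Numerator = -((-0.5499) + 0.423 + 0.31 * 0.423^2) = 0.0714
Denominator = 83.0 * (0.423^(1/3) - 0.423/2) = 44.7508
nu = 0.0714 / 44.7508 = 0.0016 mol/cm^3

0.0016 mol/cm^3


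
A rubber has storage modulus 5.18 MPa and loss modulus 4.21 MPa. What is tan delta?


tan delta = E'' / E'
= 4.21 / 5.18
= 0.8127

tan delta = 0.8127


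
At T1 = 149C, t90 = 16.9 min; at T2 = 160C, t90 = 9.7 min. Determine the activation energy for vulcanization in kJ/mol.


T1 = 422.15 K, T2 = 433.15 K
1/T1 - 1/T2 = 6.0157e-05
ln(t1/t2) = ln(16.9/9.7) = 0.5552
Ea = 8.314 * 0.5552 / 6.0157e-05 = 76729.4900 J/mol
Ea = 76.73 kJ/mol

76.73 kJ/mol


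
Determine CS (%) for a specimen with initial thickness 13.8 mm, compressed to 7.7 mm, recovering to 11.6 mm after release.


CS = (t0 - recovered) / (t0 - ts) * 100
= (13.8 - 11.6) / (13.8 - 7.7) * 100
= 2.2 / 6.1 * 100
= 36.1%

36.1%
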